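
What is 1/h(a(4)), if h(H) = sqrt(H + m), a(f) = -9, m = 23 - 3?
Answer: sqrt(11)/11 ≈ 0.30151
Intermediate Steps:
m = 20
h(H) = sqrt(20 + H) (h(H) = sqrt(H + 20) = sqrt(20 + H))
1/h(a(4)) = 1/(sqrt(20 - 9)) = 1/(sqrt(11)) = sqrt(11)/11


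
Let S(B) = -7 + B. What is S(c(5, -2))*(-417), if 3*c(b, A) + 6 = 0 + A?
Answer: 4031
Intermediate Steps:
c(b, A) = -2 + A/3 (c(b, A) = -2 + (0 + A)/3 = -2 + A/3)
S(c(5, -2))*(-417) = (-7 + (-2 + (1/3)*(-2)))*(-417) = (-7 + (-2 - 2/3))*(-417) = (-7 - 8/3)*(-417) = -29/3*(-417) = 4031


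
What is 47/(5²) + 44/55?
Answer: 67/25 ≈ 2.6800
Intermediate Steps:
47/(5²) + 44/55 = 47/25 + 44*(1/55) = 47*(1/25) + ⅘ = 47/25 + ⅘ = 67/25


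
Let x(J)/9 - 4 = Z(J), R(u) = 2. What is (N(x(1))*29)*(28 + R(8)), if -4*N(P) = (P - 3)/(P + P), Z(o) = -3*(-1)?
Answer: -725/7 ≈ -103.57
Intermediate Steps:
Z(o) = 3
x(J) = 63 (x(J) = 36 + 9*3 = 36 + 27 = 63)
N(P) = -(-3 + P)/(8*P) (N(P) = -(P - 3)/(4*(P + P)) = -(-3 + P)/(4*(2*P)) = -(-3 + P)*1/(2*P)/4 = -(-3 + P)/(8*P))
(N(x(1))*29)*(28 + R(8)) = (((1/8)*(3 - 1*63)/63)*29)*(28 + 2) = (((1/8)*(1/63)*(3 - 63))*29)*30 = (((1/8)*(1/63)*(-60))*29)*30 = -5/42*29*30 = -145/42*30 = -725/7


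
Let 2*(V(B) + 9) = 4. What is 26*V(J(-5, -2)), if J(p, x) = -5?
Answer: -182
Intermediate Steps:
V(B) = -7 (V(B) = -9 + (½)*4 = -9 + 2 = -7)
26*V(J(-5, -2)) = 26*(-7) = -182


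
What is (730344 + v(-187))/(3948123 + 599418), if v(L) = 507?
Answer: 243617/1515847 ≈ 0.16071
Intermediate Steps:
(730344 + v(-187))/(3948123 + 599418) = (730344 + 507)/(3948123 + 599418) = 730851/4547541 = 730851*(1/4547541) = 243617/1515847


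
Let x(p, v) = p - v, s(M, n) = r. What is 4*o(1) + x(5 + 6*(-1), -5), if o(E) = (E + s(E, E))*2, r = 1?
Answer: 20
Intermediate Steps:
s(M, n) = 1
o(E) = 2 + 2*E (o(E) = (E + 1)*2 = (1 + E)*2 = 2 + 2*E)
4*o(1) + x(5 + 6*(-1), -5) = 4*(2 + 2*1) + ((5 + 6*(-1)) - 1*(-5)) = 4*(2 + 2) + ((5 - 6) + 5) = 4*4 + (-1 + 5) = 16 + 4 = 20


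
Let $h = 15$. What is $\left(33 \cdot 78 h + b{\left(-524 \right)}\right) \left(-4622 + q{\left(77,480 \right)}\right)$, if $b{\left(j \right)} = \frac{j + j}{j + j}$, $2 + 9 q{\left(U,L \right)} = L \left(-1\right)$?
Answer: $- \frac{1624750880}{9} \approx -1.8053 \cdot 10^{8}$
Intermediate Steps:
$q{\left(U,L \right)} = - \frac{2}{9} - \frac{L}{9}$ ($q{\left(U,L \right)} = - \frac{2}{9} + \frac{L \left(-1\right)}{9} = - \frac{2}{9} + \frac{\left(-1\right) L}{9} = - \frac{2}{9} - \frac{L}{9}$)
$b{\left(j \right)} = 1$ ($b{\left(j \right)} = \frac{2 j}{2 j} = 2 j \frac{1}{2 j} = 1$)
$\left(33 \cdot 78 h + b{\left(-524 \right)}\right) \left(-4622 + q{\left(77,480 \right)}\right) = \left(33 \cdot 78 \cdot 15 + 1\right) \left(-4622 - \frac{482}{9}\right) = \left(2574 \cdot 15 + 1\right) \left(-4622 - \frac{482}{9}\right) = \left(38610 + 1\right) \left(-4622 - \frac{482}{9}\right) = 38611 \left(- \frac{42080}{9}\right) = - \frac{1624750880}{9}$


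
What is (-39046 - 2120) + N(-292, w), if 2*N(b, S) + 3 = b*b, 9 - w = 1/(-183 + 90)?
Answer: 2929/2 ≈ 1464.5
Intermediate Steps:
w = 838/93 (w = 9 - 1/(-183 + 90) = 9 - 1/(-93) = 9 - 1*(-1/93) = 9 + 1/93 = 838/93 ≈ 9.0108)
N(b, S) = -3/2 + b²/2 (N(b, S) = -3/2 + (b*b)/2 = -3/2 + b²/2)
(-39046 - 2120) + N(-292, w) = (-39046 - 2120) + (-3/2 + (½)*(-292)²) = -41166 + (-3/2 + (½)*85264) = -41166 + (-3/2 + 42632) = -41166 + 85261/2 = 2929/2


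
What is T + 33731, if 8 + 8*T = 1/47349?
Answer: 12776654161/378792 ≈ 33730.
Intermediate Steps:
T = -378791/378792 (T = -1 + (1/8)/47349 = -1 + (1/8)*(1/47349) = -1 + 1/378792 = -378791/378792 ≈ -1.0000)
T + 33731 = -378791/378792 + 33731 = 12776654161/378792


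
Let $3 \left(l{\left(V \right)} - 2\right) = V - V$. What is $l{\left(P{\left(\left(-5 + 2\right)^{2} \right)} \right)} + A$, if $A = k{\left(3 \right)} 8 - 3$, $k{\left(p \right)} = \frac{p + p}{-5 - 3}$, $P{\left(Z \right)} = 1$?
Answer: $-7$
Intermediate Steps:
$l{\left(V \right)} = 2$ ($l{\left(V \right)} = 2 + \frac{V - V}{3} = 2 + \frac{1}{3} \cdot 0 = 2 + 0 = 2$)
$k{\left(p \right)} = - \frac{p}{4}$ ($k{\left(p \right)} = \frac{2 p}{-8} = 2 p \left(- \frac{1}{8}\right) = - \frac{p}{4}$)
$A = -9$ ($A = \left(- \frac{1}{4}\right) 3 \cdot 8 - 3 = \left(- \frac{3}{4}\right) 8 - 3 = -6 - 3 = -9$)
$l{\left(P{\left(\left(-5 + 2\right)^{2} \right)} \right)} + A = 2 - 9 = -7$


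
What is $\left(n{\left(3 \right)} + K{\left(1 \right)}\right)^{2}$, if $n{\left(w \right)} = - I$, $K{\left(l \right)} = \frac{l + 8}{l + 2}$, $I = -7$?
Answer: $100$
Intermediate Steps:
$K{\left(l \right)} = \frac{8 + l}{2 + l}$
$n{\left(w \right)} = 7$ ($n{\left(w \right)} = \left(-1\right) \left(-7\right) = 7$)
$\left(n{\left(3 \right)} + K{\left(1 \right)}\right)^{2} = \left(7 + \frac{8 + 1}{2 + 1}\right)^{2} = \left(7 + \frac{1}{3} \cdot 9\right)^{2} = \left(7 + 3\right)^{2} = 10^{2} = 100$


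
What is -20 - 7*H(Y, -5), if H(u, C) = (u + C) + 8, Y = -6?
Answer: 1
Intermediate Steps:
H(u, C) = 8 + C + u (H(u, C) = (C + u) + 8 = 8 + C + u)
-20 - 7*H(Y, -5) = -20 - 7*(8 - 5 - 6) = -20 - 7*(-3) = -20 + 21 = 1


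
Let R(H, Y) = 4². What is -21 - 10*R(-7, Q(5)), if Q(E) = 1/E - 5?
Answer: -181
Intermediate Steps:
Q(E) = -5 + 1/E
R(H, Y) = 16
-21 - 10*R(-7, Q(5)) = -21 - 10*16 = -21 - 160 = -181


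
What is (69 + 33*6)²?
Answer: 71289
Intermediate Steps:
(69 + 33*6)² = (69 + 198)² = 267² = 71289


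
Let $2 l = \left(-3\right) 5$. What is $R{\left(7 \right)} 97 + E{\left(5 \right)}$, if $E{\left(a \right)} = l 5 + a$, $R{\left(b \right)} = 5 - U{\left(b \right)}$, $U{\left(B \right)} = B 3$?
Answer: $- \frac{3169}{2} \approx -1584.5$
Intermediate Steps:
$U{\left(B \right)} = 3 B$
$l = - \frac{15}{2}$ ($l = \frac{\left(-3\right) 5}{2} = \frac{1}{2} \left(-15\right) = - \frac{15}{2} \approx -7.5$)
$R{\left(b \right)} = 5 - 3 b$
$E{\left(a \right)} = - \frac{75}{2} + a$ ($E{\left(a \right)} = \left(- \frac{15}{2}\right) 5 + a = - \frac{75}{2} + a$)
$R{\left(7 \right)} 97 + E{\left(5 \right)} = \left(5 - 21\right) 97 + \left(- \frac{75}{2} + 5\right) = \left(5 - 21\right) 97 - \frac{65}{2} = \left(-16\right) 97 - \frac{65}{2} = -1552 - \frac{65}{2} = - \frac{3169}{2}$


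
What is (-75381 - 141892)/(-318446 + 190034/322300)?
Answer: 5001934850/7331068269 ≈ 0.68229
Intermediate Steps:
(-75381 - 141892)/(-318446 + 190034/322300) = -217273/(-318446 + 190034*(1/322300)) = -217273/(-318446 + 95017/161150) = -217273/(-51317477883/161150) = -217273*(-161150/51317477883) = 5001934850/7331068269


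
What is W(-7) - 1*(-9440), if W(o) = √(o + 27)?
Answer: 9440 + 2*√5 ≈ 9444.5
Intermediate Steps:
W(o) = √(27 + o)
W(-7) - 1*(-9440) = √(27 - 7) - 1*(-9440) = √20 + 9440 = 2*√5 + 9440 = 9440 + 2*√5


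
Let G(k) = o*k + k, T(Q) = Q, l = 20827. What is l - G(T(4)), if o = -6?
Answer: 20847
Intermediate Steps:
G(k) = -5*k (G(k) = -6*k + k = -5*k)
l - G(T(4)) = 20827 - (-5)*4 = 20827 - 1*(-20) = 20827 + 20 = 20847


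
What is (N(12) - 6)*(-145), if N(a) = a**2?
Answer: -20010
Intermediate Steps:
(N(12) - 6)*(-145) = (12**2 - 6)*(-145) = (144 - 6)*(-145) = 138*(-145) = -20010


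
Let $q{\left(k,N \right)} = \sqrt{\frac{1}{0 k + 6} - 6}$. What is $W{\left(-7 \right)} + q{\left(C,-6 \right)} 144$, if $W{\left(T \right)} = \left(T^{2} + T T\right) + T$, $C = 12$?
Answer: $91 + 24 i \sqrt{210} \approx 91.0 + 347.79 i$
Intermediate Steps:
$W{\left(T \right)} = T + 2 T^{2}$ ($W{\left(T \right)} = \left(T^{2} + T^{2}\right) + T = 2 T^{2} + T = T + 2 T^{2}$)
$q{\left(k,N \right)} = \frac{i \sqrt{210}}{6}$ ($q{\left(k,N \right)} = \sqrt{\frac{1}{0 + 6} - 6} = \sqrt{\frac{1}{6} - 6} = \sqrt{- \frac{35}{6}} = \frac{i \sqrt{210}}{6}$)
$W{\left(-7 \right)} + q{\left(C,-6 \right)} 144 = - 7 \left(1 + 2 \left(-7\right)\right) + \frac{i \sqrt{210}}{6} \cdot 144 = - 7 \left(1 - 14\right) + 24 i \sqrt{210} = \left(-7\right) \left(-13\right) + 24 i \sqrt{210} = 91 + 24 i \sqrt{210}$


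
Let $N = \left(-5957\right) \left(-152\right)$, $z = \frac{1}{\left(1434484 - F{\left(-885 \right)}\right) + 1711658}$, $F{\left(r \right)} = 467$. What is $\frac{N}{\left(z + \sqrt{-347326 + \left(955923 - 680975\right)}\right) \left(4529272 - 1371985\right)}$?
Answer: $\frac{21415755400}{17001870359534720472489} - \frac{67367006367895000 i \sqrt{8042}}{5667290119844906824163} \approx 1.2596 \cdot 10^{-12} - 0.001066 i$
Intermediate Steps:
$z = \frac{1}{3145675}$ ($z = \frac{1}{\left(1434484 - 467\right) + 1711658} = \frac{1}{1434017 + 1711658} = \frac{1}{3145675} \approx 3.179 \cdot 10^{-7}$)
$N = 905464$
$\frac{N}{\left(z + \sqrt{-347326 + \left(955923 - 680975\right)}\right) \left(4529272 - 1371985\right)} = \frac{905464}{\left(\frac{1}{3145675} + \sqrt{-347326 + \left(955923 - 680975\right)}\right) \left(4529272 - 1371985\right)} = \frac{905464}{\left(\frac{1}{3145675} + \sqrt{-347326 + \left(955923 - 680975\right)}\right) 3157287} = \frac{905464}{\left(\frac{1}{3145675} + \sqrt{-347326 + 274948}\right) 3157287} = \frac{905464}{\left(\frac{1}{3145675} + \sqrt{-72378}\right) 3157287} = \frac{905464}{\left(\frac{1}{3145675} + 3 i \sqrt{8042}\right) 3157287} = \frac{905464}{\frac{3157287}{3145675} + 9471861 i \sqrt{8042}}$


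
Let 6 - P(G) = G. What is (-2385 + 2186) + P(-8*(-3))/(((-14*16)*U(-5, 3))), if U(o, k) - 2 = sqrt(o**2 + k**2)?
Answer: -111443/560 + 3*sqrt(34)/1120 ≈ -198.99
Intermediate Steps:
U(o, k) = 2 + sqrt(k**2 + o**2) (U(o, k) = 2 + sqrt(o**2 + k**2) = 2 + sqrt(k**2 + o**2))
P(G) = 6 - G
(-2385 + 2186) + P(-8*(-3))/(((-14*16)*U(-5, 3))) = (-2385 + 2186) + (6 - (-8)*(-3))/(((-14*16)*(2 + sqrt(3**2 + (-5)**2)))) = -199 + (6 - 1*24)/((-224*(2 + sqrt(9 + 25)))) = -199 + (6 - 24)/((-224*(2 + sqrt(34)))) = -199 - 18/(-448 - 224*sqrt(34))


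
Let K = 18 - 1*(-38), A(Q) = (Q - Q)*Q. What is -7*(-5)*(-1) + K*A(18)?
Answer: -35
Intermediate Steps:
A(Q) = 0 (A(Q) = 0*Q = 0)
K = 56 (K = 18 + 38 = 56)
-7*(-5)*(-1) + K*A(18) = -7*(-5)*(-1) + 56*0 = 35*(-1) + 0 = -35 + 0 = -35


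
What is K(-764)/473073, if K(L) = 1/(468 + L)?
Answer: -1/140029608 ≈ -7.1413e-9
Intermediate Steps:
K(-764)/473073 = 1/((468 - 764)*473073) = (1/473073)/(-296) = -1/296*1/473073 = -1/140029608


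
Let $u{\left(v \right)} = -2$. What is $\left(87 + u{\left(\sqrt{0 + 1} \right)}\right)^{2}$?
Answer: $7225$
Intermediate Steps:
$\left(87 + u{\left(\sqrt{0 + 1} \right)}\right)^{2} = \left(87 - 2\right)^{2} = 85^{2} = 7225$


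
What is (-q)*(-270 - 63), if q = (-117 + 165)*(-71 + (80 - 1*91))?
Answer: -1310688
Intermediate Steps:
q = -3936 (q = 48*(-71 + (80 - 91)) = 48*(-71 - 11) = 48*(-82) = -3936)
(-q)*(-270 - 63) = (-1*(-3936))*(-270 - 63) = 3936*(-333) = -1310688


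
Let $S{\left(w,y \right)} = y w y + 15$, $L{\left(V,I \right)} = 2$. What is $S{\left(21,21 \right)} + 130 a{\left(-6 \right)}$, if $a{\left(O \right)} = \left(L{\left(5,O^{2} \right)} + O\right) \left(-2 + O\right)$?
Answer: $13436$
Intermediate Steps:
$S{\left(w,y \right)} = 15 + w y^{2}$ ($S{\left(w,y \right)} = w y y + 15 = w y^{2} + 15 = 15 + w y^{2}$)
$a{\left(O \right)} = \left(-2 + O\right) \left(2 + O\right)$ ($a{\left(O \right)} = \left(2 + O\right) \left(-2 + O\right) = \left(-2 + O\right) \left(2 + O\right)$)
$S{\left(21,21 \right)} + 130 a{\left(-6 \right)} = \left(15 + 21 \cdot 21^{2}\right) + 130 \left(-4 + \left(-6\right)^{2}\right) = \left(15 + 21 \cdot 441\right) + 130 \left(-4 + 36\right) = \left(15 + 9261\right) + 130 \cdot 32 = 9276 + 4160 = 13436$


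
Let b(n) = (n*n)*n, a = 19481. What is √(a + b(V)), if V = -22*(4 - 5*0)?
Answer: 11*I*√5471 ≈ 813.63*I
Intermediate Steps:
V = -88 (V = -22*(4 + 0) = -22*4 = -88)
b(n) = n³ (b(n) = n²*n = n³)
√(a + b(V)) = √(19481 + (-88)³) = √(19481 - 681472) = √(-661991) = 11*I*√5471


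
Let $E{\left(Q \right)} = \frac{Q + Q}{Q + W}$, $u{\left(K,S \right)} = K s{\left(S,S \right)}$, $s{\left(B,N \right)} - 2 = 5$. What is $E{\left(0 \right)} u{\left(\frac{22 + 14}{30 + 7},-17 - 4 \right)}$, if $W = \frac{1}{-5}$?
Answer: $0$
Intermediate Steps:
$s{\left(B,N \right)} = 7$ ($s{\left(B,N \right)} = 2 + 5 = 7$)
$W = - \frac{1}{5} \approx -0.2$
$u{\left(K,S \right)} = 7 K$ ($u{\left(K,S \right)} = K 7 = 7 K$)
$E{\left(Q \right)} = \frac{2 Q}{- \frac{1}{5} + Q}$ ($E{\left(Q \right)} = \frac{Q + Q}{Q - \frac{1}{5}} = \frac{2 Q}{- \frac{1}{5} + Q}$)
$E{\left(0 \right)} u{\left(\frac{22 + 14}{30 + 7},-17 - 4 \right)} = 10 \cdot 0 \frac{1}{-1 + 5 \cdot 0} \cdot 7 \frac{22 + 14}{30 + 7} = 10 \cdot 0 \frac{1}{-1 + 0} \cdot 7 \cdot \frac{36}{37} = 10 \cdot 0 \frac{1}{-1} \cdot 7 \cdot 36 \cdot \frac{1}{37} = 10 \cdot 0 \left(-1\right) 7 \cdot \frac{36}{37} = 0 \cdot \frac{252}{37} = 0$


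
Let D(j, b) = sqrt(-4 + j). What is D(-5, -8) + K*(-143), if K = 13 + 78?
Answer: -13013 + 3*I ≈ -13013.0 + 3.0*I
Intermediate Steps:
K = 91
D(-5, -8) + K*(-143) = sqrt(-4 - 5) + 91*(-143) = sqrt(-9) - 13013 = 3*I - 13013 = -13013 + 3*I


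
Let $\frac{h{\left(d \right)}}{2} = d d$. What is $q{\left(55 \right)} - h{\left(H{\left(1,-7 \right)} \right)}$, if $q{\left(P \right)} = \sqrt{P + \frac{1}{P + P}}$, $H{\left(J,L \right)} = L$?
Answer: $-98 + \frac{\sqrt{665610}}{110} \approx -90.583$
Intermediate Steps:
$q{\left(P \right)} = \sqrt{P + \frac{1}{2 P}}$
$h{\left(d \right)} = 2 d^{2}$ ($h{\left(d \right)} = 2 d d = 2 d^{2}$)
$q{\left(55 \right)} - h{\left(H{\left(1,-7 \right)} \right)} = \frac{\sqrt{\frac{2}{55} + 4 \cdot 55}}{2} - 2 \left(-7\right)^{2} = \frac{\sqrt{2 \cdot \frac{1}{55} + 220}}{2} - 2 \cdot 49 = \frac{\sqrt{\frac{2}{55} + 220}}{2} - 98 = \frac{\sqrt{\frac{12102}{55}}}{2} - 98 = \frac{\frac{1}{55} \sqrt{665610}}{2} - 98 = \frac{\sqrt{665610}}{110} - 98 = -98 + \frac{\sqrt{665610}}{110}$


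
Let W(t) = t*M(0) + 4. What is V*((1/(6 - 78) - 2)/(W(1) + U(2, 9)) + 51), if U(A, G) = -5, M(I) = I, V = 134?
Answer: 255739/36 ≈ 7103.9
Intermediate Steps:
W(t) = 4 (W(t) = t*0 + 4 = 0 + 4 = 4)
V*((1/(6 - 78) - 2)/(W(1) + U(2, 9)) + 51) = 134*((1/(6 - 78) - 2)/(4 - 5) + 51) = 134*((1/(-72) - 2)/(-1) + 51) = 134*((-1/72 - 2)*(-1) + 51) = 134*(-145/72*(-1) + 51) = 134*(145/72 + 51) = 134*(3817/72) = 255739/36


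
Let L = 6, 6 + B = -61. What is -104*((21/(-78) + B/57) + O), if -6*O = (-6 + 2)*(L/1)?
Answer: -15148/57 ≈ -265.75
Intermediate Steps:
B = -67 (B = -6 - 61 = -67)
O = 4 (O = -(-6 + 2)*6/1/6 = -(-2)*6*1/3 = -(-2)*6/3 = -⅙*(-24) = 4)
-104*((21/(-78) + B/57) + O) = -104*((21/(-78) - 67/57) + 4) = -104*((21*(-1/78) - 67*1/57) + 4) = -104*((-7/26 - 67/57) + 4) = -104*(-2141/1482 + 4) = -104*3787/1482 = -15148/57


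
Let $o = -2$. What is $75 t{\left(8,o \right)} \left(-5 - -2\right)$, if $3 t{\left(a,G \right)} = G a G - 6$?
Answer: $-1950$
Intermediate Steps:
$t{\left(a,G \right)} = -2 + \frac{a G^{2}}{3}$ ($t{\left(a,G \right)} = \frac{G a G - 6}{3} = \frac{a G^{2} - 6}{3} = \frac{-6 + a G^{2}}{3} = -2 + \frac{a G^{2}}{3}$)
$75 t{\left(8,o \right)} \left(-5 - -2\right) = 75 \left(-2 + \frac{1}{3} \cdot 8 \left(-2\right)^{2}\right) \left(-5 - -2\right) = 75 \left(-2 + \frac{1}{3} \cdot 8 \cdot 4\right) \left(-5 + 2\right) = 75 \left(-2 + \frac{32}{3}\right) \left(-3\right) = 75 \cdot \frac{26}{3} \left(-3\right) = 650 \left(-3\right) = -1950$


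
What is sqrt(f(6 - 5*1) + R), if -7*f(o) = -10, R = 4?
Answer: sqrt(266)/7 ≈ 2.3299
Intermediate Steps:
f(o) = 10/7 (f(o) = -1/7*(-10) = 10/7)
sqrt(f(6 - 5*1) + R) = sqrt(10/7 + 4) = sqrt(38/7) = sqrt(266)/7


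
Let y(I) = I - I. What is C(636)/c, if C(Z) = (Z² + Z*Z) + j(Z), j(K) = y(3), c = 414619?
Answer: 15264/7823 ≈ 1.9512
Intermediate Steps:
y(I) = 0
j(K) = 0
C(Z) = 2*Z² (C(Z) = (Z² + Z*Z) + 0 = (Z² + Z²) + 0 = 2*Z² + 0 = 2*Z²)
C(636)/c = (2*636²)/414619 = (2*404496)*(1/414619) = 808992*(1/414619) = 15264/7823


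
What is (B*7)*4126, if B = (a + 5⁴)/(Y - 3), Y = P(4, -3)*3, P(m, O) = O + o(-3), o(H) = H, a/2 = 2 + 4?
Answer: -2628262/3 ≈ -8.7609e+5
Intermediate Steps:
a = 12 (a = 2*(2 + 4) = 2*6 = 12)
P(m, O) = -3 + O (P(m, O) = O - 3 = -3 + O)
Y = -18 (Y = (-3 - 3)*3 = -6*3 = -18)
B = -91/3 (B = (12 + 5⁴)/(-18 - 3) = (12 + 625)/(-21) = 637*(-1/21) = -91/3 ≈ -30.333)
(B*7)*4126 = -91/3*7*4126 = -637/3*4126 = -2628262/3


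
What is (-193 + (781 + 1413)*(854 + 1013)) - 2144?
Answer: 4093861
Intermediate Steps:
(-193 + (781 + 1413)*(854 + 1013)) - 2144 = (-193 + 2194*1867) - 2144 = (-193 + 4096198) - 2144 = 4096005 - 2144 = 4093861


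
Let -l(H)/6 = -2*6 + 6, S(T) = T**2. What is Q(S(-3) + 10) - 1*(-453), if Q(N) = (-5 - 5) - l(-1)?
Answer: 407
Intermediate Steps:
l(H) = 36 (l(H) = -6*(-2*6 + 6) = -6*(-12 + 6) = -6*(-6) = 36)
Q(N) = -46 (Q(N) = (-5 - 5) - 1*36 = -10 - 36 = -46)
Q(S(-3) + 10) - 1*(-453) = -46 - 1*(-453) = -46 + 453 = 407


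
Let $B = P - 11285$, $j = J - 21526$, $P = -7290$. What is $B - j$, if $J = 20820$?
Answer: $-17869$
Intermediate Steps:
$j = -706$ ($j = 20820 - 21526 = -706$)
$B = -18575$ ($B = -7290 - 11285 = -18575$)
$B - j = -18575 - -706 = -18575 + 706 = -17869$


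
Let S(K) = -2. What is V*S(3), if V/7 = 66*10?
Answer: -9240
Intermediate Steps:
V = 4620 (V = 7*(66*10) = 7*660 = 4620)
V*S(3) = 4620*(-2) = -9240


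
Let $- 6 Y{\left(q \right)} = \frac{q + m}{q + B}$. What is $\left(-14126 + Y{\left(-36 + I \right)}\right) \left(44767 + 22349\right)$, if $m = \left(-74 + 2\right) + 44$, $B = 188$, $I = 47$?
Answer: $- \frac{188667852422}{199} \approx -9.4808 \cdot 10^{8}$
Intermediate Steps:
$m = -28$ ($m = -72 + 44 = -28$)
$Y{\left(q \right)} = - \frac{-28 + q}{6 \left(188 + q\right)}$ ($Y{\left(q \right)} = - \frac{\left(q - 28\right) \frac{1}{q + 188}}{6} = - \frac{\left(-28 + q\right) \frac{1}{188 + q}}{6} = - \frac{\frac{1}{188 + q} \left(-28 + q\right)}{6} = - \frac{-28 + q}{6 \left(188 + q\right)}$)
$\left(-14126 + Y{\left(-36 + I \right)}\right) \left(44767 + 22349\right) = \left(-14126 + \frac{28 - \left(-36 + 47\right)}{6 \left(188 + \left(-36 + 47\right)\right)}\right) \left(44767 + 22349\right) = \left(-14126 + \frac{28 - 11}{6 \left(188 + 11\right)}\right) 67116 = \left(-14126 + \frac{28 - 11}{6 \cdot 199}\right) 67116 = \left(-14126 + \frac{1}{6} \cdot \frac{1}{199} \cdot 17\right) 67116 = \left(-14126 + \frac{17}{1194}\right) 67116 = \left(- \frac{16866427}{1194}\right) 67116 = - \frac{188667852422}{199}$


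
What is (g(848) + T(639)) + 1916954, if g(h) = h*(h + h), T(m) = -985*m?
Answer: 2725747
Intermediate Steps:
g(h) = 2*h² (g(h) = h*(2*h) = 2*h²)
(g(848) + T(639)) + 1916954 = (2*848² - 985*639) + 1916954 = (2*719104 - 629415) + 1916954 = (1438208 - 629415) + 1916954 = 808793 + 1916954 = 2725747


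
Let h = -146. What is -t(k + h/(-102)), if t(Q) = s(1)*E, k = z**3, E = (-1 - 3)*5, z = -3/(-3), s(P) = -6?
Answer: -120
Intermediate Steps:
z = 1 (z = -3*(-1/3) = 1)
E = -20 (E = -4*5 = -20)
k = 1 (k = 1**3 = 1)
t(Q) = 120 (t(Q) = -6*(-20) = 120)
-t(k + h/(-102)) = -1*120 = -120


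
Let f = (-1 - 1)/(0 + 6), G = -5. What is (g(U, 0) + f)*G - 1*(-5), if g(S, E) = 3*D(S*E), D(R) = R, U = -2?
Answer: 20/3 ≈ 6.6667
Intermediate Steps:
f = -⅓ (f = -2/6 = -2*⅙ = -⅓ ≈ -0.33333)
g(S, E) = 3*E*S (g(S, E) = 3*(S*E) = 3*(E*S) = 3*E*S)
(g(U, 0) + f)*G - 1*(-5) = (3*0*(-2) - ⅓)*(-5) - 1*(-5) = (0 - ⅓)*(-5) + 5 = -⅓*(-5) + 5 = 5/3 + 5 = 20/3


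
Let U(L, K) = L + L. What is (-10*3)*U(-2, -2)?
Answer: 120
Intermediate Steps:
U(L, K) = 2*L
(-10*3)*U(-2, -2) = (-10*3)*(2*(-2)) = -30*(-4) = 120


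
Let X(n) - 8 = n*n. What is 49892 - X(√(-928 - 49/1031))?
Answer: 52387221/1031 ≈ 50812.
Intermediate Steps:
X(n) = 8 + n² (X(n) = 8 + n*n = 8 + n²)
49892 - X(√(-928 - 49/1031)) = 49892 - (8 + (√(-928 - 49/1031))²) = 49892 - (8 + (√(-956817/1031))²) = 49892 - (8 + (3*I*√109608703/1031)²) = 49892 - (8 - 956817/1031) = 49892 - 1*(-948569/1031) = 49892 + 948569/1031 = 52387221/1031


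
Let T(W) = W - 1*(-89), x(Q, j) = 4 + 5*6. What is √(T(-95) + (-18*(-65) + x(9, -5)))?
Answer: √1198 ≈ 34.612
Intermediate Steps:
x(Q, j) = 34 (x(Q, j) = 4 + 30 = 34)
T(W) = 89 + W (T(W) = W + 89 = 89 + W)
√(T(-95) + (-18*(-65) + x(9, -5))) = √((89 - 95) + (-18*(-65) + 34)) = √(-6 + (1170 + 34)) = √(-6 + 1204) = √1198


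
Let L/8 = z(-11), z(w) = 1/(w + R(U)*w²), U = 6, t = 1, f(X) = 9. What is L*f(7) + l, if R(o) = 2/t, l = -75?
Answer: -5751/77 ≈ -74.688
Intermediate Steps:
R(o) = 2 (R(o) = 2/1 = 2*1 = 2)
z(w) = 1/(w + 2*w²)
L = 8/231 (L = 8*(1/((-11)*(1 + 2*(-11)))) = 8*(-1/(11*(1 - 22))) = 8*(-1/11/(-21)) = 8*(-1/11*(-1/21)) = 8*(1/231) = 8/231 ≈ 0.034632)
L*f(7) + l = (8/231)*9 - 75 = 24/77 - 75 = -5751/77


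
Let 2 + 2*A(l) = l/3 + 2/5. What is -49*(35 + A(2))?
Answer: -25382/15 ≈ -1692.1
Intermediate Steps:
A(l) = -4/5 + l/6 (A(l) = -1 + (l/3 + 2/5)/2 = -1 + (2/5 + l/3)/2 = -1 + (1/5 + l/6) = -4/5 + l/6)
-49*(35 + A(2)) = -49*(35 + (-4/5 + (1/6)*2)) = -49*(35 + (-4/5 + 1/3)) = -49*(35 - 7/15) = -49*518/15 = -25382/15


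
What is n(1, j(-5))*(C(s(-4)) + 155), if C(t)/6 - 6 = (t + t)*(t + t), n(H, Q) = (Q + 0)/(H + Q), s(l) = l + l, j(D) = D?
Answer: 8635/4 ≈ 2158.8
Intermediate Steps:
s(l) = 2*l
n(H, Q) = Q/(H + Q)
C(t) = 36 + 24*t² (C(t) = 36 + 6*((t + t)*(t + t)) = 36 + 6*((2*t)*(2*t)) = 36 + 6*(4*t²) = 36 + 24*t²)
n(1, j(-5))*(C(s(-4)) + 155) = (-5/(1 - 5))*((36 + 24*(2*(-4))²) + 155) = (-5/(-4))*((36 + 24*(-8)²) + 155) = (-5*(-¼))*((36 + 24*64) + 155) = 5*((36 + 1536) + 155)/4 = 5*(1572 + 155)/4 = (5/4)*1727 = 8635/4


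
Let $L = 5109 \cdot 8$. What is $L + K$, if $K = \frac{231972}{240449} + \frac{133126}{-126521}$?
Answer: $\frac{1243399107869926}{30421847929} \approx 40872.0$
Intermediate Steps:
$K = - \frac{2660684162}{30421847929}$ ($K = 231972 \cdot \frac{1}{240449} + 133126 \left(- \frac{1}{126521}\right) = \frac{231972}{240449} - \frac{133126}{126521} = - \frac{2660684162}{30421847929} \approx -0.08746$)
$L = 40872$
$L + K = 40872 - \frac{2660684162}{30421847929} = \frac{1243399107869926}{30421847929}$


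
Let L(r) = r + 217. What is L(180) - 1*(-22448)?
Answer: 22845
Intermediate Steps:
L(r) = 217 + r
L(180) - 1*(-22448) = (217 + 180) - 1*(-22448) = 397 + 22448 = 22845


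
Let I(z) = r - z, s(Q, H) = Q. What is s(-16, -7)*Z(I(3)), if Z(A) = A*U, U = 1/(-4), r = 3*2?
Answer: 12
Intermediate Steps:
r = 6
I(z) = 6 - z
U = -¼ ≈ -0.25000
Z(A) = -A/4 (Z(A) = A*(-¼) = -A/4)
s(-16, -7)*Z(I(3)) = -(-4)*(6 - 1*3) = -(-4)*(6 - 3) = -(-4)*3 = -16*(-¾) = 12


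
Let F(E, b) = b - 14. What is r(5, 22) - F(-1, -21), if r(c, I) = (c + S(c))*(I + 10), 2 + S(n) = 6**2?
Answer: 1283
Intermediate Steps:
S(n) = 34 (S(n) = -2 + 6**2 = -2 + 36 = 34)
F(E, b) = -14 + b
r(c, I) = (10 + I)*(34 + c) (r(c, I) = (c + 34)*(I + 10) = (34 + c)*(10 + I) = (10 + I)*(34 + c))
r(5, 22) - F(-1, -21) = (340 + 10*5 + 34*22 + 22*5) - (-14 - 21) = (340 + 50 + 748 + 110) - 1*(-35) = 1248 + 35 = 1283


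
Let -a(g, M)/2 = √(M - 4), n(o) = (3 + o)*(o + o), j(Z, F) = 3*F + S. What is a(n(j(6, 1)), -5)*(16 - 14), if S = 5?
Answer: -12*I ≈ -12.0*I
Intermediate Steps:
j(Z, F) = 5 + 3*F (j(Z, F) = 3*F + 5 = 5 + 3*F)
n(o) = 2*o*(3 + o) (n(o) = (3 + o)*(2*o) = 2*o*(3 + o))
a(g, M) = -2*√(-4 + M) (a(g, M) = -2*√(M - 4) = -2*√(-4 + M))
a(n(j(6, 1)), -5)*(16 - 14) = (-2*√(-4 - 5))*(16 - 14) = -6*I*2 = -12*I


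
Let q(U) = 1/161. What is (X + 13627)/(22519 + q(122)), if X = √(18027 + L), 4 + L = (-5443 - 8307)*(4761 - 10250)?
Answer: 2193947/3625560 + 161*√75491773/3625560 ≈ 0.99097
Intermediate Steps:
L = 75473746 (L = -4 + (-5443 - 8307)*(4761 - 10250) = -4 - 13750*(-5489) = -4 + 75473750 = 75473746)
q(U) = 1/161
X = √75491773 (X = √(18027 + 75473746) = √75491773 ≈ 8688.6)
(X + 13627)/(22519 + q(122)) = (√75491773 + 13627)/(22519 + 1/161) = (13627 + √75491773)/(3625560/161) = (13627 + √75491773)*(161/3625560) = 2193947/3625560 + 161*√75491773/3625560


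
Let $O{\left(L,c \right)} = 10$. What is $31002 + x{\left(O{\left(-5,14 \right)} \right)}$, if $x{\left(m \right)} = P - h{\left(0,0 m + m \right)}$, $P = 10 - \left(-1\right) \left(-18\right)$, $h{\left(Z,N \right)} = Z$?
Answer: $30994$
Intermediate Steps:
$P = -8$ ($P = 10 - 18 = -8$)
$x{\left(m \right)} = -8$ ($x{\left(m \right)} = -8 - 0 = -8 + 0 = -8$)
$31002 + x{\left(O{\left(-5,14 \right)} \right)} = 31002 - 8 = 30994$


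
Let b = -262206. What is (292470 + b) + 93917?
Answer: 124181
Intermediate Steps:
(292470 + b) + 93917 = (292470 - 262206) + 93917 = 30264 + 93917 = 124181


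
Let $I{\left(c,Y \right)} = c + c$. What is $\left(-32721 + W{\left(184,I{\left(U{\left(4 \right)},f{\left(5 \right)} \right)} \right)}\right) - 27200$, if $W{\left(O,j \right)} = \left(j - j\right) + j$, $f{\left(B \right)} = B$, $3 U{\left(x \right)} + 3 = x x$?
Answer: $- \frac{179737}{3} \approx -59912.0$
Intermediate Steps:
$U{\left(x \right)} = -1 + \frac{x^{2}}{3}$ ($U{\left(x \right)} = -1 + \frac{x x}{3} = -1 + \frac{x^{2}}{3}$)
$I{\left(c,Y \right)} = 2 c$
$W{\left(O,j \right)} = j$ ($W{\left(O,j \right)} = 0 + j = j$)
$\left(-32721 + W{\left(184,I{\left(U{\left(4 \right)},f{\left(5 \right)} \right)} \right)}\right) - 27200 = \left(-32721 + 2 \left(-1 + \frac{4^{2}}{3}\right)\right) - 27200 = \left(-32721 + 2 \left(-1 + \frac{1}{3} \cdot 16\right)\right) - 27200 = \left(-32721 + 2 \left(-1 + \frac{16}{3}\right)\right) - 27200 = \left(-32721 + 2 \cdot \frac{13}{3}\right) - 27200 = \left(-32721 + \frac{26}{3}\right) - 27200 = - \frac{98137}{3} - 27200 = - \frac{179737}{3}$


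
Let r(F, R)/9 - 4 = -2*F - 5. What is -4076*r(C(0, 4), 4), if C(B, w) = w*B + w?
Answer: 330156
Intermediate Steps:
C(B, w) = w + B*w (C(B, w) = B*w + w = w + B*w)
r(F, R) = -9 - 18*F (r(F, R) = 36 + 9*(-2*F - 5) = 36 + 9*(-5 - 2*F) = 36 + (-45 - 18*F) = -9 - 18*F)
-4076*r(C(0, 4), 4) = -4076*(-9 - 72*(1 + 0)) = -4076*(-9 - 72) = -4076*(-81) = 330156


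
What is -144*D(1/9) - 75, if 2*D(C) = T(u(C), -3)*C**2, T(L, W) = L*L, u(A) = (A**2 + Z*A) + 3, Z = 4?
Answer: -5055875/59049 ≈ -85.622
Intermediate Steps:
u(A) = 3 + A**2 + 4*A (u(A) = (A**2 + 4*A) + 3 = 3 + A**2 + 4*A)
T(L, W) = L**2
D(C) = C**2*(3 + C**2 + 4*C)**2/2 (D(C) = ((3 + C**2 + 4*C)**2*C**2)/2 = (C**2*(3 + C**2 + 4*C)**2)/2 = C**2*(3 + C**2 + 4*C)**2/2)
-144*D(1/9) - 75 = -72*(1/9)**2*(3 + (1/9)**2 + 4/9)**2 - 75 = -72*(1/9)**2*(3 + (1/9)**2 + 4*(1/9))**2 - 75 = -72*(3 + 1/81 + 4/9)**2/81 - 75 = -72*(280/81)**2/81 - 75 = -72*78400/(81*6561) - 75 = -144*39200/531441 - 75 = -627200/59049 - 75 = -5055875/59049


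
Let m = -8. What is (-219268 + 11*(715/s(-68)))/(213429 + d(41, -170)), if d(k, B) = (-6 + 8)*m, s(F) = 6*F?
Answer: -89469209/87072504 ≈ -1.0275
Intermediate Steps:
d(k, B) = -16 (d(k, B) = (-6 + 8)*(-8) = 2*(-8) = -16)
(-219268 + 11*(715/s(-68)))/(213429 + d(41, -170)) = (-219268 + 11*(715/((6*(-68)))))/(213429 - 16) = (-219268 + 11*(715/(-408)))/213413 = (-219268 + 11*(715*(-1/408)))*(1/213413) = (-219268 + 11*(-715/408))*(1/213413) = (-219268 - 7865/408)*(1/213413) = -89469209/408*1/213413 = -89469209/87072504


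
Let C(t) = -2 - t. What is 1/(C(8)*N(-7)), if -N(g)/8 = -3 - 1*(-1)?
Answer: -1/160 ≈ -0.0062500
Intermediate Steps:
N(g) = 16 (N(g) = -8*(-3 - 1*(-1)) = -8*(-3 + 1) = -8*(-2) = 16)
1/(C(8)*N(-7)) = 1/((-2 - 1*8)*16) = 1/((-2 - 8)*16) = 1/(-10*16) = 1/(-160) = -1/160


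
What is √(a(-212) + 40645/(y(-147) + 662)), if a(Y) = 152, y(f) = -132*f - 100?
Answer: √61404973782/19966 ≈ 12.411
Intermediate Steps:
y(f) = -100 - 132*f
√(a(-212) + 40645/(y(-147) + 662)) = √(152 + 40645/((-100 - 132*(-147)) + 662)) = √(152 + 40645/((-100 + 19404) + 662)) = √(152 + 40645/(19304 + 662)) = √(152 + 40645/19966) = √(3075477/19966) = √61404973782/19966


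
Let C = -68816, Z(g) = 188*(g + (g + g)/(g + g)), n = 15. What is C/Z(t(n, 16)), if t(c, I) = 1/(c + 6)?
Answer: -16422/47 ≈ -349.40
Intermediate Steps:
t(c, I) = 1/(6 + c)
Z(g) = 188 + 188*g (Z(g) = 188*(g + (2*g)/((2*g))) = 188*(g + (2*g)*(1/(2*g))) = 188*(g + 1) = 188*(1 + g) = 188 + 188*g)
C/Z(t(n, 16)) = -68816/(188 + 188/(6 + 15)) = -68816/(188 + 188/21) = -68816/4136/21 = -68816*21/4136 = -16422/47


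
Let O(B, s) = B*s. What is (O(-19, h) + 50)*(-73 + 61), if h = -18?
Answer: -4704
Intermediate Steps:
(O(-19, h) + 50)*(-73 + 61) = (-19*(-18) + 50)*(-73 + 61) = (342 + 50)*(-12) = 392*(-12) = -4704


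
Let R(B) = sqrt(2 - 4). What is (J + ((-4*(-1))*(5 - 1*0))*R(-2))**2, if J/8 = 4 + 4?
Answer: 3296 + 2560*I*sqrt(2) ≈ 3296.0 + 3620.4*I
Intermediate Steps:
R(B) = I*sqrt(2) (R(B) = sqrt(-2) = I*sqrt(2))
J = 64 (J = 8*(4 + 4) = 8*8 = 64)
(J + ((-4*(-1))*(5 - 1*0))*R(-2))**2 = (64 + ((-4*(-1))*(5 - 1*0))*(I*sqrt(2)))**2 = (64 + (4*(5 + 0))*(I*sqrt(2)))**2 = (64 + (4*5)*(I*sqrt(2)))**2 = (64 + 20*(I*sqrt(2)))**2 = (64 + 20*I*sqrt(2))**2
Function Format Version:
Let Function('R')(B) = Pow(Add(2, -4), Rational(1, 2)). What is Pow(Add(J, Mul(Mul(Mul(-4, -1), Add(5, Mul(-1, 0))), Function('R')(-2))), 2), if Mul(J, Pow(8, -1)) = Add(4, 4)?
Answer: Add(3296, Mul(2560, I, Pow(2, Rational(1, 2)))) ≈ Add(3296.0, Mul(3620.4, I))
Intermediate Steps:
Function('R')(B) = Mul(I, Pow(2, Rational(1, 2))) (Function('R')(B) = Pow(-2, Rational(1, 2)) = Mul(I, Pow(2, Rational(1, 2))))
J = 64 (J = Mul(8, Add(4, 4)) = Mul(8, 8) = 64)
Pow(Add(J, Mul(Mul(Mul(-4, -1), Add(5, Mul(-1, 0))), Function('R')(-2))), 2) = Pow(Add(64, Mul(Mul(Mul(-4, -1), Add(5, Mul(-1, 0))), Mul(I, Pow(2, Rational(1, 2))))), 2) = Pow(Add(64, Mul(Mul(4, Add(5, 0)), Mul(I, Pow(2, Rational(1, 2))))), 2) = Pow(Add(64, Mul(Mul(4, 5), Mul(I, Pow(2, Rational(1, 2))))), 2) = Pow(Add(64, Mul(20, Mul(I, Pow(2, Rational(1, 2))))), 2) = Pow(Add(64, Mul(20, I, Pow(2, Rational(1, 2)))), 2)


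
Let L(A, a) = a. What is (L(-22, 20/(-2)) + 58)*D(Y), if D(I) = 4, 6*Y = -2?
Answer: 192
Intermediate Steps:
Y = -1/3 (Y = (1/6)*(-2) = -1/3 ≈ -0.33333)
(L(-22, 20/(-2)) + 58)*D(Y) = (20/(-2) + 58)*4 = (20*(-1/2) + 58)*4 = (-10 + 58)*4 = 48*4 = 192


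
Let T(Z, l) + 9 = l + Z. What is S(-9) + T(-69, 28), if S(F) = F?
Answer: -59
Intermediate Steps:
T(Z, l) = -9 + Z + l (T(Z, l) = -9 + (l + Z) = -9 + (Z + l) = -9 + Z + l)
S(-9) + T(-69, 28) = -9 + (-9 - 69 + 28) = -9 - 50 = -59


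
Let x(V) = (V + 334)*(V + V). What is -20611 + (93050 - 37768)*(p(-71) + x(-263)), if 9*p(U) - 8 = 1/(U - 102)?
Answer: -1071492667975/519 ≈ -2.0645e+9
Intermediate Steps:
x(V) = 2*V*(334 + V) (x(V) = (334 + V)*(2*V) = 2*V*(334 + V))
p(U) = 8/9 + 1/(9*(-102 + U)) (p(U) = 8/9 + 1/(9*(U - 102)) = 8/9 + 1/(9*(-102 + U)))
-20611 + (93050 - 37768)*(p(-71) + x(-263)) = -20611 + (93050 - 37768)*((-815 + 8*(-71))/(9*(-102 - 71)) + 2*(-263)*(334 - 263)) = -20611 + 55282*((1/9)*(-815 - 568)/(-173) + 2*(-263)*71) = -20611 + 55282*((1/9)*(-1/173)*(-1383) - 37346) = -20611 + 55282*(461/519 - 37346) = -20611 + 55282*(-19382113/519) = -20611 - 1071481970866/519 = -1071492667975/519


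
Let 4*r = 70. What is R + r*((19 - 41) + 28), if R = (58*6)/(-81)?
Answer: 2719/27 ≈ 100.70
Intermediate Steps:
r = 35/2 (r = (1/4)*70 = 35/2 ≈ 17.500)
R = -116/27 (R = 348*(-1/81) = -116/27 ≈ -4.2963)
R + r*((19 - 41) + 28) = -116/27 + 35*((19 - 41) + 28)/2 = -116/27 + 35*(-22 + 28)/2 = -116/27 + (35/2)*6 = -116/27 + 105 = 2719/27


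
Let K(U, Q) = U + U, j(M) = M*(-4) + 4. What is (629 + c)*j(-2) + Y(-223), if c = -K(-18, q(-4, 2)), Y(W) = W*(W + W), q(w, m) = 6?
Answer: 107438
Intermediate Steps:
j(M) = 4 - 4*M (j(M) = -4*M + 4 = 4 - 4*M)
Y(W) = 2*W² (Y(W) = W*(2*W) = 2*W²)
K(U, Q) = 2*U
c = 36 (c = -2*(-18) = -1*(-36) = 36)
(629 + c)*j(-2) + Y(-223) = (629 + 36)*(4 - 4*(-2)) + 2*(-223)² = 665*(4 + 8) + 2*49729 = 665*12 + 99458 = 7980 + 99458 = 107438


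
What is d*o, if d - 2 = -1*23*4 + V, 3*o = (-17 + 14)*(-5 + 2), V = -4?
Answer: -282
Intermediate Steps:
o = 3 (o = ((-17 + 14)*(-5 + 2))/3 = (-3*(-3))/3 = (1/3)*9 = 3)
d = -94 (d = 2 + (-1*23*4 - 4) = 2 + (-23*4 - 4) = 2 + (-92 - 4) = 2 - 96 = -94)
d*o = -94*3 = -282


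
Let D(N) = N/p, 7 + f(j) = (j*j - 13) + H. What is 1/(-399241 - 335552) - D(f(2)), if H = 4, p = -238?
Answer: -4408877/87440367 ≈ -0.050422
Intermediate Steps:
f(j) = -16 + j² (f(j) = -7 + ((j*j - 13) + 4) = -7 + ((j² - 13) + 4) = -7 + ((-13 + j²) + 4) = -7 + (-9 + j²) = -16 + j²)
D(N) = -N/238 (D(N) = N/(-238) = N*(-1/238) = -N/238)
1/(-399241 - 335552) - D(f(2)) = 1/(-399241 - 335552) - (-1)*(-16 + 2²)/238 = 1/(-734793) - (-1)*(-16 + 4)/238 = -1/734793 - (-1)*(-12)/238 = -1/734793 - 1*6/119 = -1/734793 - 6/119 = -4408877/87440367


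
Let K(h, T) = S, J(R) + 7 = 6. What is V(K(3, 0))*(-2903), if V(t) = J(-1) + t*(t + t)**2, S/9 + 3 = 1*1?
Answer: 67724087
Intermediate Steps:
J(R) = -1 (J(R) = -7 + 6 = -1)
S = -18 (S = -27 + 9*(1*1) = -27 + 9*1 = -27 + 9 = -18)
K(h, T) = -18
V(t) = -1 + 4*t**3 (V(t) = -1 + t*(t + t)**2 = -1 + t*(2*t)**2 = -1 + t*(4*t**2) = -1 + 4*t**3)
V(K(3, 0))*(-2903) = (-1 + 4*(-18)**3)*(-2903) = (-1 + 4*(-5832))*(-2903) = (-1 - 23328)*(-2903) = -23329*(-2903) = 67724087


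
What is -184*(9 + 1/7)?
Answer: -11776/7 ≈ -1682.3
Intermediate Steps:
-184*(9 + 1/7) = -184*64/7 = -11776/7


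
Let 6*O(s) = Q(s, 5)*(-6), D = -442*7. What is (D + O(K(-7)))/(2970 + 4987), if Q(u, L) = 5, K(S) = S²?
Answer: -3099/7957 ≈ -0.38947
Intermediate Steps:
D = -3094
O(s) = -5 (O(s) = (5*(-6))/6 = (⅙)*(-30) = -5)
(D + O(K(-7)))/(2970 + 4987) = (-3094 - 5)/(2970 + 4987) = -3099/7957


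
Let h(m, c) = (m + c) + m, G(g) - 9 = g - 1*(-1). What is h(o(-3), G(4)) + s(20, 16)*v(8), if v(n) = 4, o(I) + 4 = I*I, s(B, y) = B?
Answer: 104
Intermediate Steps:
G(g) = 10 + g (G(g) = 9 + (g - 1*(-1)) = 9 + (g + 1) = 9 + (1 + g) = 10 + g)
o(I) = -4 + I**2 (o(I) = -4 + I*I = -4 + I**2)
h(m, c) = c + 2*m (h(m, c) = (c + m) + m = c + 2*m)
h(o(-3), G(4)) + s(20, 16)*v(8) = ((10 + 4) + 2*(-4 + (-3)**2)) + 20*4 = (14 + 2*(-4 + 9)) + 80 = (14 + 2*5) + 80 = (14 + 10) + 80 = 24 + 80 = 104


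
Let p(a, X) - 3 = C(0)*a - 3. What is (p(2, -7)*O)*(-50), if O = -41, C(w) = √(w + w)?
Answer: 0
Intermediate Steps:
C(w) = √2*√w (C(w) = √(2*w) = √2*√w)
p(a, X) = 0 (p(a, X) = 3 + ((√2*√0)*a - 3) = 3 + ((√2*0)*a - 3) = 3 + (0*a - 3) = 3 + (0 - 3) = 3 - 3 = 0)
(p(2, -7)*O)*(-50) = (0*(-41))*(-50) = 0*(-50) = 0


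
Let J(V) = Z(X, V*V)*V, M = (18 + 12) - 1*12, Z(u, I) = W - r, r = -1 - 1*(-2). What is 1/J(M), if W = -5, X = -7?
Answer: -1/108 ≈ -0.0092593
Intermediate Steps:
r = 1 (r = -1 + 2 = 1)
Z(u, I) = -6 (Z(u, I) = -5 - 1*1 = -5 - 1 = -6)
M = 18 (M = 30 - 12 = 18)
J(V) = -6*V
1/J(M) = 1/(-6*18) = 1/(-108) = -1/108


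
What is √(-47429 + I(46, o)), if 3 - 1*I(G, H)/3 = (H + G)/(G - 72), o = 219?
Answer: 5*I*√1281410/26 ≈ 217.69*I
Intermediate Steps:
I(G, H) = 9 - 3*(G + H)/(-72 + G) (I(G, H) = 9 - 3*(H + G)/(G - 72) = 9 - 3*(G + H)/(-72 + G))
√(-47429 + I(46, o)) = √(-47429 + 3*(-216 - 1*219 + 2*46)/(-72 + 46)) = √(-47429 + 3*(-216 - 219 + 92)/(-26)) = √(-47429 + 3*(-1/26)*(-343)) = √(-47429 + 1029/26) = √(-1232125/26) = 5*I*√1281410/26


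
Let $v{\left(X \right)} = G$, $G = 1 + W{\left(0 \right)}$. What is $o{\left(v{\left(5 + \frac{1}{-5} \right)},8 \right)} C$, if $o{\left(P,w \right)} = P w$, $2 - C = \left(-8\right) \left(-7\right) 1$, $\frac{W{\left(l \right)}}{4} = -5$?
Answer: $8208$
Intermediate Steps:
$W{\left(l \right)} = -20$ ($W{\left(l \right)} = 4 \left(-5\right) = -20$)
$G = -19$ ($G = 1 - 20 = -19$)
$C = -54$ ($C = 2 - \left(-8\right) \left(-7\right) 1 = 2 - 56 \cdot 1 = 2 - 56 = -54$)
$v{\left(X \right)} = -19$
$o{\left(v{\left(5 + \frac{1}{-5} \right)},8 \right)} C = \left(-19\right) 8 \left(-54\right) = \left(-152\right) \left(-54\right) = 8208$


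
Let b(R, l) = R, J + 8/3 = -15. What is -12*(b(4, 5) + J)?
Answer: 164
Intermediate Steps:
J = -53/3 (J = -8/3 - 15 = -53/3 ≈ -17.667)
-12*(b(4, 5) + J) = -12*(4 - 53/3) = -12*(-41/3) = 164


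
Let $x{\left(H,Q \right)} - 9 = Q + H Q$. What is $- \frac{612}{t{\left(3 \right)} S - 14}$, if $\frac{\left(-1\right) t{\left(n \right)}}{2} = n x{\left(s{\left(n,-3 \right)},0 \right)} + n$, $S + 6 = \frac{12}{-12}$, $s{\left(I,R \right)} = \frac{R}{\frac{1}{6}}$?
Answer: $- \frac{306}{203} \approx -1.5074$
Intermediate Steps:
$s{\left(I,R \right)} = 6 R$ ($s{\left(I,R \right)} = R \frac{1}{\frac{1}{6}} = R 6 = 6 R$)
$x{\left(H,Q \right)} = 9 + Q + H Q$ ($x{\left(H,Q \right)} = 9 + \left(Q + H Q\right) = 9 + Q + H Q$)
$S = -7$ ($S = -6 + \frac{12}{-12} = -6 + 12 \left(- \frac{1}{12}\right) = -6 - 1 = -7$)
$t{\left(n \right)} = - 20 n$ ($t{\left(n \right)} = - 2 \left(n \left(9 + 0 + 6 \left(-3\right) 0\right) + n\right) = - 2 \left(n \left(9 + 0 - 0\right) + n\right) = - 2 \left(n \left(9 + 0 + 0\right) + n\right) = - 2 \left(n 9 + n\right) = - 2 \left(9 n + n\right) = - 2 \cdot 10 n = - 20 n$)
$- \frac{612}{t{\left(3 \right)} S - 14} = - \frac{612}{\left(-20\right) 3 \left(-7\right) - 14} = - \frac{612}{\left(-60\right) \left(-7\right) - 14} = - \frac{612}{420 - 14} = - \frac{612}{406} = \left(-612\right) \frac{1}{406} = - \frac{306}{203}$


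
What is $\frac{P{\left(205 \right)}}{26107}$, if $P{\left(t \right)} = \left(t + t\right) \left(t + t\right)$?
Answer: $\frac{168100}{26107} \approx 6.4389$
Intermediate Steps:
$P{\left(t \right)} = 4 t^{2}$ ($P{\left(t \right)} = 2 t 2 t = 4 t^{2}$)
$\frac{P{\left(205 \right)}}{26107} = \frac{4 \cdot 205^{2}}{26107} = 4 \cdot 42025 \cdot \frac{1}{26107} = 168100 \cdot \frac{1}{26107} = \frac{168100}{26107}$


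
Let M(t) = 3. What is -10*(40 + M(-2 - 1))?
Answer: -430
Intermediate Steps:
-10*(40 + M(-2 - 1)) = -10*(40 + 3) = -10*43 = -430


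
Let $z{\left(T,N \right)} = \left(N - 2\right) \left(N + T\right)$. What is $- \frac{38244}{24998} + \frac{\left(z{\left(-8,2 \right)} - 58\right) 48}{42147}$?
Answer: $- \frac{280244050}{175598451} \approx -1.5959$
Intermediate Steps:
$z{\left(T,N \right)} = \left(-2 + N\right) \left(N + T\right)$
$- \frac{38244}{24998} + \frac{\left(z{\left(-8,2 \right)} - 58\right) 48}{42147} = - \frac{38244}{24998} + \frac{\left(\left(2^{2} - 4 - -16 + 2 \left(-8\right)\right) - 58\right) 48}{42147} = \left(-38244\right) \frac{1}{24998} + \left(\left(4 - 4 + 16 - 16\right) - 58\right) 48 \cdot \frac{1}{42147} = - \frac{19122}{12499} + \left(0 - 58\right) 48 \cdot \frac{1}{42147} = - \frac{19122}{12499} + \left(-58\right) 48 \cdot \frac{1}{42147} = - \frac{19122}{12499} - \frac{928}{14049} = - \frac{280244050}{175598451}$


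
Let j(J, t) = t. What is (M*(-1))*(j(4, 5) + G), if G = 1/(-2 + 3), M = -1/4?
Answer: 3/2 ≈ 1.5000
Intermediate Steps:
M = -¼ (M = -1*¼ = -¼ ≈ -0.25000)
G = 1 (G = 1/1 = 1)
(M*(-1))*(j(4, 5) + G) = (-¼*(-1))*(5 + 1) = (¼)*6 = 3/2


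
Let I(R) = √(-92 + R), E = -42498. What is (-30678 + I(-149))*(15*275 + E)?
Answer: 1177206894 - 38373*I*√241 ≈ 1.1772e+9 - 5.9571e+5*I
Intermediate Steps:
(-30678 + I(-149))*(15*275 + E) = (-30678 + √(-92 - 149))*(15*275 - 42498) = (-30678 + √(-241))*(4125 - 42498) = (-30678 + I*√241)*(-38373) = 1177206894 - 38373*I*√241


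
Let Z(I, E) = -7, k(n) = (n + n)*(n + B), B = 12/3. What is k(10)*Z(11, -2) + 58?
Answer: -1902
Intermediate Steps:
B = 4 (B = 12*(⅓) = 4)
k(n) = 2*n*(4 + n) (k(n) = (n + n)*(n + 4) = (2*n)*(4 + n) = 2*n*(4 + n))
k(10)*Z(11, -2) + 58 = (2*10*(4 + 10))*(-7) + 58 = (2*10*14)*(-7) + 58 = 280*(-7) + 58 = -1960 + 58 = -1902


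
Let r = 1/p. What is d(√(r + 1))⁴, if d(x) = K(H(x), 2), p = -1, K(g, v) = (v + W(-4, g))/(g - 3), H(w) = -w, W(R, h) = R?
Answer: 16/81 ≈ 0.19753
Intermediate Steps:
K(g, v) = (-4 + v)/(-3 + g) (K(g, v) = (v - 4)/(g - 3) = (-4 + v)/(-3 + g))
r = -1 (r = 1/(-1) = -1)
d(x) = -2/(-3 - x) (d(x) = (-4 + 2)/(-3 - x) = -2/(-3 - x))
d(√(r + 1))⁴ = (2/(3 + √(-1 + 1)))⁴ = (2/(3 + √0))⁴ = (2/(3 + 0))⁴ = (2/3)⁴ = (2*(⅓))⁴ = (⅔)⁴ = 16/81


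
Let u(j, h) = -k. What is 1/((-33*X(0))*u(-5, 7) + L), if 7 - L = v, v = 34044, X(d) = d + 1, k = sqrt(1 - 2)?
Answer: -34037/1158518458 - 33*I/1158518458 ≈ -2.938e-5 - 2.8485e-8*I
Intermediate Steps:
k = I (k = sqrt(-1) = I ≈ 1.0*I)
X(d) = 1 + d
u(j, h) = -I
L = -34037 (L = 7 - 1*34044 = 7 - 34044 = -34037)
1/((-33*X(0))*u(-5, 7) + L) = 1/((-33*(1 + 0))*(-I) - 34037) = 1/((-33*1)*(-I) - 34037) = 1/(-(-33)*I - 34037) = 1/(33*I - 34037) = 1/(-34037 + 33*I) = (-34037 - 33*I)/1158518458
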